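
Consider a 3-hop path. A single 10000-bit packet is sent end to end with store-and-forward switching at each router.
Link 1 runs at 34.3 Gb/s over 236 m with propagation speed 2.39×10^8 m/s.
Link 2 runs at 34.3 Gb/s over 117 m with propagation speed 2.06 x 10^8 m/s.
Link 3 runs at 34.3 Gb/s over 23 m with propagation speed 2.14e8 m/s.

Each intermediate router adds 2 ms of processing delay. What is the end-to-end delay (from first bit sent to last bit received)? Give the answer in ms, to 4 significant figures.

4.003 ms

Transmission delay per hop = L/R = 10000/3.43e+10 = 0.000291545 ms; 3 hops → 0.000874636 ms.
Propagation delays (d/s per hop): 0.000987448, 0.000567961, 0.000107477 ms; sum = 0.00166289 ms.
Processing at 2 router(s): 2 × 2 ms = 4 ms.
End-to-end = 4.003 ms.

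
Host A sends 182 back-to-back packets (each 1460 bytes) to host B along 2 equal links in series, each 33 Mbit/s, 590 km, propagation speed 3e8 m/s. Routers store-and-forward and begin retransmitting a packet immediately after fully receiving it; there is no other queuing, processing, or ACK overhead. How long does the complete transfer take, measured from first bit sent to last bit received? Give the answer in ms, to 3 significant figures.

68.7 ms

Per-hop transmission t_tx = L/R = 11680/33000000 = 0.353939 ms.
Per-hop propagation t_prop = 590000/300000000 = 1.96667 ms.
Pipeline fill: first packet needs 2·t_tx to clear all hops; remaining 181 packets each add one t_tx.
Total = (2+182-1)·t_tx + 2·t_prop = 183·0.353939 + 2·1.96667 = 68.7 ms.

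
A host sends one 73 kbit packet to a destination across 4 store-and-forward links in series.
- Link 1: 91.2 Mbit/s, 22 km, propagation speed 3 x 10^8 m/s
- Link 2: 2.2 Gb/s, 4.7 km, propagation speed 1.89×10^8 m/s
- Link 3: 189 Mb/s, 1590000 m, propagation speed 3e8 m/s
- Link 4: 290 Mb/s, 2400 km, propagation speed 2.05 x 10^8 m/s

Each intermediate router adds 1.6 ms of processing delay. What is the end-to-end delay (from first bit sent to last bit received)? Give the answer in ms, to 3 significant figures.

23.4 ms

L = 73000 bits.
Transmission delays (L/R per hop): 0.800439, 0.0331818, 0.386243, 0.251724 ms; sum = 1.47159 ms.
Propagation delays (d/s per hop): 0.0733333, 0.0248677, 5.3, 11.7073 ms; sum = 17.1055 ms.
Processing at 3 router(s): 3 × 1.6 ms = 4.8 ms.
End-to-end = 23.4 ms.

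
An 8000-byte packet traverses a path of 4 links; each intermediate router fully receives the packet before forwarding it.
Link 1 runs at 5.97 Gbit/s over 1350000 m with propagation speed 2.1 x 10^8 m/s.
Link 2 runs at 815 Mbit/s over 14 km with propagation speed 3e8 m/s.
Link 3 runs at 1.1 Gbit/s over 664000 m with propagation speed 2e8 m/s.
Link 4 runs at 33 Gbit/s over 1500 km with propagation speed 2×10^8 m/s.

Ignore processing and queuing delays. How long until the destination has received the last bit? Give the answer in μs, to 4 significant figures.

17440 μs

L = 8000 × 8 = 64000 bits.
Transmission delays (L/R per hop): 10.7203, 78.5276, 58.1818, 1.93939 μs; sum = 149.369 μs.
Propagation delays (d/s per hop): 6428.57, 46.6667, 3320, 7500 μs; sum = 17295.2 μs.
End-to-end = 17440 μs.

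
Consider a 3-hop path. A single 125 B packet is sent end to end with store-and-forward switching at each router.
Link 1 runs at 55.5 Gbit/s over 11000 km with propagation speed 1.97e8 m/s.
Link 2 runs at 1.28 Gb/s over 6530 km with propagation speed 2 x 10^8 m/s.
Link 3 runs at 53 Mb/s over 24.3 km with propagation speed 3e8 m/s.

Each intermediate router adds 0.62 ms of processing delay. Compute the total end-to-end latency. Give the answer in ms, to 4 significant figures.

L = 125 × 8 = 1000 bits.
Transmission delays (L/R per hop): 1.8018e-05, 0.00078125, 0.0188679 ms; sum = 0.0196672 ms.
Propagation delays (d/s per hop): 55.8376, 32.65, 0.081 ms; sum = 88.5686 ms.
Processing at 2 router(s): 2 × 0.62 ms = 1.24 ms.
End-to-end = 89.83 ms.

89.83 ms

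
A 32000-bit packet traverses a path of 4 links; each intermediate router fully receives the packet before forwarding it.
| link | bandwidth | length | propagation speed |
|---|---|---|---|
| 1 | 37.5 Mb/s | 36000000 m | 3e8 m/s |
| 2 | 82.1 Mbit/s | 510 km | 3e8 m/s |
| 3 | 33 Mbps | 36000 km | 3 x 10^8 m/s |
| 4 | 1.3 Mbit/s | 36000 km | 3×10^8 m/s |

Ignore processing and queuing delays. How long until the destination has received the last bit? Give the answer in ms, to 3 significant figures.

389 ms

Transmission delays (L/R per hop): 0.853333, 0.389769, 0.969697, 24.6154 ms; sum = 26.8282 ms.
Propagation delays (d/s per hop): 120, 1.7, 120, 120 ms; sum = 361.7 ms.
End-to-end = 389 ms.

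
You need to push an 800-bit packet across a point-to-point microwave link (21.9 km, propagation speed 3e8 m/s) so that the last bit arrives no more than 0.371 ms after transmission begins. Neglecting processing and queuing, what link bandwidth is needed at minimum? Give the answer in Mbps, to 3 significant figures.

Propagation delay = 21900 / 300000000 = 0.073 ms.
Transmission budget = 0.371 − 0.073 = 0.298 ms.
R ≥ L / t_tx = 800 bits / 0.000298 s = 2.68 Mbps.

2.68 Mbps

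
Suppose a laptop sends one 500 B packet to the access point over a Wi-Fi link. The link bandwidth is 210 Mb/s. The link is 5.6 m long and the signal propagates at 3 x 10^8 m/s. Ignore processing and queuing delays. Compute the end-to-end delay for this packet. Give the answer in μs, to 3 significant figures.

19.1 μs

L = 500 × 8 = 4000 bits.
Transmission delay = L/R = 4000 / 210000000 = 19.0476 μs.
Propagation delay = d/s = 5.6 m / 300000000 m/s = 0.0186667 μs.
Total = 19.1 μs.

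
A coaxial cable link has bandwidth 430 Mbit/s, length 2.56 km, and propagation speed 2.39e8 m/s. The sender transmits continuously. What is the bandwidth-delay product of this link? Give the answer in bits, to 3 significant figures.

Propagation delay = 2560 / 239000000 = 1.07113e-05 s.
BDP = R × t_prop = 430000000 × 1.07113e-05 = 4605.86 bits.

4610 bits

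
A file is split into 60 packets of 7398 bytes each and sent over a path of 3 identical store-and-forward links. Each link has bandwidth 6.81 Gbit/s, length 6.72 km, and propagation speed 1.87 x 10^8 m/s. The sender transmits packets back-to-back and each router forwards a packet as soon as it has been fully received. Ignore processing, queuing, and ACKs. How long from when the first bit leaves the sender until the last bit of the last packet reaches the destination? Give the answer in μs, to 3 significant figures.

647 μs

Per-hop transmission t_tx = L/R = 59184/6810000000 = 8.69075 μs.
Per-hop propagation t_prop = 6720/187000000 = 35.9358 μs.
Pipeline fill: first packet needs 3·t_tx to clear all hops; remaining 59 packets each add one t_tx.
Total = (3+60-1)·t_tx + 3·t_prop = 62·8.69075 + 3·35.9358 = 647 μs.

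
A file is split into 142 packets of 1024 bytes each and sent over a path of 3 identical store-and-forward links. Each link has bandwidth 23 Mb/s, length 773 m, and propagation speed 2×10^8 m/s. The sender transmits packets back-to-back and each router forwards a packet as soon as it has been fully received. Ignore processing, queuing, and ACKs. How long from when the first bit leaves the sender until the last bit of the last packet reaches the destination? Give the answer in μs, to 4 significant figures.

51300 μs

Per-hop transmission t_tx = L/R = 8192/23000000 = 356.174 μs.
Per-hop propagation t_prop = 773/200000000 = 3.865 μs.
Pipeline fill: first packet needs 3·t_tx to clear all hops; remaining 141 packets each add one t_tx.
Total = (3+142-1)·t_tx + 3·t_prop = 144·356.174 + 3·3.865 = 51300 μs.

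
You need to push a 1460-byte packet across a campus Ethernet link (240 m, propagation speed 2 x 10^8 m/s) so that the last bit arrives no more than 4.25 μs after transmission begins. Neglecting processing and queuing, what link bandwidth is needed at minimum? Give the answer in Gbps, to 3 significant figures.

L = 11680 bits.
Propagation delay = 240 / 200000000 = 1.2 μs.
Transmission budget = 4.25 − 1.2 = 3.05 μs.
R ≥ L / t_tx = 11680 bits / 3.05e-06 s = 3.83 Gbps.

3.83 Gbps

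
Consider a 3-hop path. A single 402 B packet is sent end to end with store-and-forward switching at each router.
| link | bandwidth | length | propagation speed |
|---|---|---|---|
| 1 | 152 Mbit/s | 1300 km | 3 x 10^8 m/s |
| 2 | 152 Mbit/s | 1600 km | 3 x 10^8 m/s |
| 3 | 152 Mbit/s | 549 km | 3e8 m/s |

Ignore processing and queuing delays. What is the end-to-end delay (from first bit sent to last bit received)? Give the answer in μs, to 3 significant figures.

L = 402 × 8 = 3216 bits.
Transmission delay per hop = L/R = 3216/152000000 = 21.1579 μs; 3 hops → 63.4737 μs.
Propagation delays (d/s per hop): 4333.33, 5333.33, 1830 μs; sum = 11496.7 μs.
End-to-end = 11600 μs.

11600 μs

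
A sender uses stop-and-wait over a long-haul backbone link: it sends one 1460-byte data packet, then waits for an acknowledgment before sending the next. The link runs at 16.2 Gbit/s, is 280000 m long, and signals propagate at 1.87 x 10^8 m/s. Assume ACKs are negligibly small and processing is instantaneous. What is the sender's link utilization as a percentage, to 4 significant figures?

0.02407 %

t_tx = L/R = 11680/16200000000 = 7.20988e-07 s.
t_prop = 280000/187000000 = 0.00149733 s; RTT = 0.00299465 s.
Cycle = t_tx + RTT = 0.00299537 s.
Utilization = t_tx / cycle = 7.20988e-07/0.00299537 = 0.02407 %.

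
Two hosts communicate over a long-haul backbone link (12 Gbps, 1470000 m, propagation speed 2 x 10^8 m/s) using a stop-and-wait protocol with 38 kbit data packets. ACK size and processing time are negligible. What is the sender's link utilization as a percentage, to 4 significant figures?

t_tx = L/R = 38000/12000000000 = 3.16667e-06 s.
t_prop = 1470000/200000000 = 0.00735 s; RTT = 0.0147 s.
Cycle = t_tx + RTT = 0.0147032 s.
Utilization = t_tx / cycle = 3.16667e-06/0.0147032 = 0.02154 %.

0.02154 %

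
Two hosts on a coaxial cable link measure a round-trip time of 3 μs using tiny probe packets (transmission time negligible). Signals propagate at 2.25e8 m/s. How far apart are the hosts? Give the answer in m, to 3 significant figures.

338 m

One-way propagation = RTT/2 = 1.5 μs.
d = s × t = 225000000 × 1.5e-06 = 338 m.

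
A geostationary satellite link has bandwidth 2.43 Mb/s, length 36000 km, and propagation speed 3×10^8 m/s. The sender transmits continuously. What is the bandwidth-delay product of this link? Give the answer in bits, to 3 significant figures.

292000 bits

Propagation delay = 36000000 / 300000000 = 0.12 s.
BDP = R × t_prop = 2430000 × 0.12 = 291600 bits.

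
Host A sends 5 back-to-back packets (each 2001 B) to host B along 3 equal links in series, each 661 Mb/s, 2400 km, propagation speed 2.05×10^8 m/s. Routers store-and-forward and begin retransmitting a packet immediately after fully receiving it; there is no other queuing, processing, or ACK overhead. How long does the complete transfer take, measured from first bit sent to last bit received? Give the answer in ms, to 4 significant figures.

Per-hop transmission t_tx = L/R = 16008/661000000 = 0.0242179 ms.
Per-hop propagation t_prop = 2400000/2.05e+08 = 11.7073 ms.
Pipeline fill: first packet needs 3·t_tx to clear all hops; remaining 4 packets each add one t_tx.
Total = (3+5-1)·t_tx + 3·t_prop = 7·0.0242179 + 3·11.7073 = 35.29 ms.

35.29 ms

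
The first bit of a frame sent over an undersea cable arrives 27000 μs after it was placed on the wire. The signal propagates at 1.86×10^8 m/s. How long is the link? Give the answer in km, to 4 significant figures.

5022 km

d = s × t_prop = 186000000 × 0.027 = 5022 km.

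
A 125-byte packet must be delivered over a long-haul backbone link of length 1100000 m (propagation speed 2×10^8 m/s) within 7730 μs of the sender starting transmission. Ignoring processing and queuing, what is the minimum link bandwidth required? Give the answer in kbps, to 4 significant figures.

448.4 kbps

L = 1000 bits.
Propagation delay = 1100000 / 200000000 = 5500 μs.
Transmission budget = 7730 − 5500 = 2230 μs.
R ≥ L / t_tx = 1000 bits / 0.00223 s = 448.4 kbps.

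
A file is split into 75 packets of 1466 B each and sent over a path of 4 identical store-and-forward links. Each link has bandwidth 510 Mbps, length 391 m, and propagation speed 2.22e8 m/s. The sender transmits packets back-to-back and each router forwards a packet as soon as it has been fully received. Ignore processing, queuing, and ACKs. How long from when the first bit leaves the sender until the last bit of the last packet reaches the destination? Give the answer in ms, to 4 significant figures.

Per-hop transmission t_tx = L/R = 11728/510000000 = 0.0229961 ms.
Per-hop propagation t_prop = 391/2.22e+08 = 0.00176126 ms.
Pipeline fill: first packet needs 4·t_tx to clear all hops; remaining 74 packets each add one t_tx.
Total = (4+75-1)·t_tx + 4·t_prop = 78·0.0229961 + 4·0.00176126 = 1.801 ms.

1.801 ms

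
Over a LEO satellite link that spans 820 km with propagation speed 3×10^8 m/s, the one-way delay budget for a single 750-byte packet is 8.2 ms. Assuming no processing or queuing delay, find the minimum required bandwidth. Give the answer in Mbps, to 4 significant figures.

1.098 Mbps

L = 6000 bits.
Propagation delay = 820000 / 300000000 = 2.73333 ms.
Transmission budget = 8.2 − 2.73333 = 5.46667 ms.
R ≥ L / t_tx = 6000 bits / 0.00546667 s = 1.098 Mbps.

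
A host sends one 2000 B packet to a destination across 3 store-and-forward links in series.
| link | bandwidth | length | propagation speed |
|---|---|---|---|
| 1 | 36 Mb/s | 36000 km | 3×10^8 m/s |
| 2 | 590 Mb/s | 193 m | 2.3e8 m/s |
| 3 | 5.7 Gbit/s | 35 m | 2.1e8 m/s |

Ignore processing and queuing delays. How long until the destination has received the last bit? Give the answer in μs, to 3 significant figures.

120000 μs

L = 2000 × 8 = 16000 bits.
Transmission delays (L/R per hop): 444.444, 27.1186, 2.80702 μs; sum = 474.37 μs.
Propagation delays (d/s per hop): 120000, 0.83913, 0.166667 μs; sum = 120001 μs.
End-to-end = 120000 μs.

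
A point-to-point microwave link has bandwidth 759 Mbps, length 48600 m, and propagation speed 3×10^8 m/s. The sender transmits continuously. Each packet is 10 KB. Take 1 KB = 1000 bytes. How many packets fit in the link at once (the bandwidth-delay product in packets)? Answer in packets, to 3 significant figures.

Propagation delay = 48600 / 300000000 = 0.000162 s.
BDP = R × t_prop = 759000000 × 0.000162 = 122958 bits.
In packets of 80000 bits: 1.54 packets.

1.54 packets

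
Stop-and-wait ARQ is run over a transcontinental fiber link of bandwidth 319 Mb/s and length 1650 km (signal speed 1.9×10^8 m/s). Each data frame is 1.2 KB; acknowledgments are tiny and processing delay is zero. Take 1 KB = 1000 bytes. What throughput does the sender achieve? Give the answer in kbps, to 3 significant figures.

t_tx = L/R = 9600/319000000 = 3.0094e-05 s.
t_prop = 1650000/190000000 = 0.00868421 s; RTT = 0.0173684 s.
Cycle = t_tx + RTT = 0.0173985 s.
Throughput = L / cycle = 9600 / 0.0173985 = 552 kbps.

552 kbps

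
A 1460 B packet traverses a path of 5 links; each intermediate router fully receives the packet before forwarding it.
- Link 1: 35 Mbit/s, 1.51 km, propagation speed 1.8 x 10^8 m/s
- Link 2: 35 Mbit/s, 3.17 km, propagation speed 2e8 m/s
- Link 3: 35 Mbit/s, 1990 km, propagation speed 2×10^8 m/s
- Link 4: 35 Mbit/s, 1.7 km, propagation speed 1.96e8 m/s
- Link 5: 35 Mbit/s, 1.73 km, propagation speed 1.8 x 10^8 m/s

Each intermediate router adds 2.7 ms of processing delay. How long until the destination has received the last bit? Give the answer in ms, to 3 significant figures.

L = 1460 × 8 = 11680 bits.
Transmission delay per hop = L/R = 11680/35000000 = 0.333714 ms; 5 hops → 1.66857 ms.
Propagation delays (d/s per hop): 0.00838889, 0.01585, 9.95, 0.00867347, 0.00961111 ms; sum = 9.99252 ms.
Processing at 4 router(s): 4 × 2.7 ms = 10.8 ms.
End-to-end = 22.5 ms.

22.5 ms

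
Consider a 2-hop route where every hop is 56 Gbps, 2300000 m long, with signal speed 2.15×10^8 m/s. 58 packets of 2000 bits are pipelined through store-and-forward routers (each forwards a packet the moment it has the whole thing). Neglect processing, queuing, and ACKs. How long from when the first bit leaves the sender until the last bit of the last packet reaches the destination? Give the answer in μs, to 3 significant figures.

Per-hop transmission t_tx = L/R = 2000/56000000000 = 0.0357143 μs.
Per-hop propagation t_prop = 2300000/215000000 = 10697.7 μs.
Pipeline fill: first packet needs 2·t_tx to clear all hops; remaining 57 packets each add one t_tx.
Total = (2+58-1)·t_tx + 2·t_prop = 59·0.0357143 + 2·10697.7 = 21400 μs.

21400 μs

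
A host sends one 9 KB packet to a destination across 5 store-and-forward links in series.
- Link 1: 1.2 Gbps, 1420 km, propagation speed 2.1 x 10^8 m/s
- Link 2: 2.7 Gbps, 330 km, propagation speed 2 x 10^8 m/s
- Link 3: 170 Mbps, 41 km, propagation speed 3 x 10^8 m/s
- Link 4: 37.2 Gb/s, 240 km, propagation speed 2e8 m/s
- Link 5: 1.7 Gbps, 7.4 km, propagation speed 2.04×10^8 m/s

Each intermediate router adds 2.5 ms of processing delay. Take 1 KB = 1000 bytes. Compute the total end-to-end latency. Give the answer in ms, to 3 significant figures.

20.3 ms

L = 72000 bits.
Transmission delays (L/R per hop): 0.06, 0.0266667, 0.423529, 0.00193548, 0.0423529 ms; sum = 0.554485 ms.
Propagation delays (d/s per hop): 6.7619, 1.65, 0.136667, 1.2, 0.0362745 ms; sum = 9.78485 ms.
Processing at 4 router(s): 4 × 2.5 ms = 10 ms.
End-to-end = 20.3 ms.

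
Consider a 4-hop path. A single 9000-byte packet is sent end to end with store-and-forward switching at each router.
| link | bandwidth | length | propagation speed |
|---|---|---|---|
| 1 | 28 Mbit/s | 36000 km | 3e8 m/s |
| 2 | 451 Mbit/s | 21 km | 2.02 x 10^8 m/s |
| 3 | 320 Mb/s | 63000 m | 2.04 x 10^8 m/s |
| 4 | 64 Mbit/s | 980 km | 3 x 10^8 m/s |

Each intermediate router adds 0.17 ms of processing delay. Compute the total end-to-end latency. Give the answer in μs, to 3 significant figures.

L = 9000 × 8 = 72000 bits.
Transmission delays (L/R per hop): 2571.43, 159.645, 225, 1125 μs; sum = 4081.07 μs.
Propagation delays (d/s per hop): 120000, 103.96, 308.824, 3266.67 μs; sum = 123679 μs.
Processing at 3 router(s): 3 × 0.17 ms = 510 μs.
End-to-end = 128000 μs.

128000 μs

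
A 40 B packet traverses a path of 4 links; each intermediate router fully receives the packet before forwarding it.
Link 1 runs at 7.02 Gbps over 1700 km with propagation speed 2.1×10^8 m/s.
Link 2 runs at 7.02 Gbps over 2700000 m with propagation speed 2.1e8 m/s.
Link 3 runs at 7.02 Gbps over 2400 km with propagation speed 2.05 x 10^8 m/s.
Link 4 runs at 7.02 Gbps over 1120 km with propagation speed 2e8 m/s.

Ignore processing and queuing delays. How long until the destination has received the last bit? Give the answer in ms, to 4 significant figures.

38.26 ms

L = 40 × 8 = 320 bits.
Transmission delay per hop = L/R = 320/7020000000 = 4.5584e-05 ms; 4 hops → 0.000182336 ms.
Propagation delays (d/s per hop): 8.09524, 12.8571, 11.7073, 5.6 ms; sum = 38.2597 ms.
End-to-end = 38.26 ms.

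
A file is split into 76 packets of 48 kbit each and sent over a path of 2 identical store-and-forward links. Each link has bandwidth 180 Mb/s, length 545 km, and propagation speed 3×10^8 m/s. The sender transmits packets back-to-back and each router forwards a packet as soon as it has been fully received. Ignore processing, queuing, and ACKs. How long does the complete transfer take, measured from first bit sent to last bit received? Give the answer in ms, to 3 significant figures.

Per-hop transmission t_tx = L/R = 48000/180000000 = 0.266667 ms.
Per-hop propagation t_prop = 545000/300000000 = 1.81667 ms.
Pipeline fill: first packet needs 2·t_tx to clear all hops; remaining 75 packets each add one t_tx.
Total = (2+76-1)·t_tx + 2·t_prop = 77·0.266667 + 2·1.81667 = 24.2 ms.

24.2 ms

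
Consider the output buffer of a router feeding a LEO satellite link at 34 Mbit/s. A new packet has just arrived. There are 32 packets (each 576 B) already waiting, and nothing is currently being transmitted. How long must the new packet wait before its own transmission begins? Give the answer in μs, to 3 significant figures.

Each queued packet: L/R = 4608/34000000 = 135.529 μs.
32 queued → 4336.94 μs.
Queuing delay = 4340 μs.

4340 μs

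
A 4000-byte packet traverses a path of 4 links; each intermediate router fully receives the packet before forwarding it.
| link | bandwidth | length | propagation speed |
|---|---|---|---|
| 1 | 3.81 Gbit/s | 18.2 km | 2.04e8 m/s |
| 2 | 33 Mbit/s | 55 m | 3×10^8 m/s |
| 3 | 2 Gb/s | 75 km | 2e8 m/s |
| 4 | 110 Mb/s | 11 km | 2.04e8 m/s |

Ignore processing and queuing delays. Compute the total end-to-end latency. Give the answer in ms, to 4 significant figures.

1.803 ms

L = 4000 × 8 = 32000 bits.
Transmission delays (L/R per hop): 0.00839895, 0.969697, 0.016, 0.290909 ms; sum = 1.28501 ms.
Propagation delays (d/s per hop): 0.0892157, 0.000183333, 0.375, 0.0539216 ms; sum = 0.518321 ms.
End-to-end = 1.803 ms.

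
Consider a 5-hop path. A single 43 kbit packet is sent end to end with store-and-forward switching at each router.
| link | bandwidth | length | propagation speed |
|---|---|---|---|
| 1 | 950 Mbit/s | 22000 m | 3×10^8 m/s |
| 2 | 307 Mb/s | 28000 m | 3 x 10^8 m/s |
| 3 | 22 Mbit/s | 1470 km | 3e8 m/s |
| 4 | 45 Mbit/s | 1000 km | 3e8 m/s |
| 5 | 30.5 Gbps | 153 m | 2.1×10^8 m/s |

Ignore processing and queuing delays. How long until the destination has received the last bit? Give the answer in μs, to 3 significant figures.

11500 μs

L = 43000 bits.
Transmission delays (L/R per hop): 45.2632, 140.065, 1954.55, 955.556, 1.40984 μs; sum = 3096.84 μs.
Propagation delays (d/s per hop): 73.3333, 93.3333, 4900, 3333.33, 0.728571 μs; sum = 8400.73 μs.
End-to-end = 11500 μs.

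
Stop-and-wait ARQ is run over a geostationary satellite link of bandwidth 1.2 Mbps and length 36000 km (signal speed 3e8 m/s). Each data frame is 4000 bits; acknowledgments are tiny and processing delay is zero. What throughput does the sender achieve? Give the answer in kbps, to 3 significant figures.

t_tx = L/R = 4000/1200000 = 0.00333333 s.
t_prop = 36000000/300000000 = 0.12 s; RTT = 0.24 s.
Cycle = t_tx + RTT = 0.243333 s.
Throughput = L / cycle = 4000 / 0.243333 = 16.4 kbps.

16.4 kbps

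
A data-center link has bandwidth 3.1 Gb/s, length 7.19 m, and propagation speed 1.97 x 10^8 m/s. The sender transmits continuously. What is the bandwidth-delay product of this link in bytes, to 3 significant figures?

Propagation delay = 7.19 / 197000000 = 3.64975e-08 s.
BDP = R × t_prop = 3100000000 × 3.64975e-08 = 113.142 bits.
In bytes: 113.142/8 = 14.1 bytes.

14.1 bytes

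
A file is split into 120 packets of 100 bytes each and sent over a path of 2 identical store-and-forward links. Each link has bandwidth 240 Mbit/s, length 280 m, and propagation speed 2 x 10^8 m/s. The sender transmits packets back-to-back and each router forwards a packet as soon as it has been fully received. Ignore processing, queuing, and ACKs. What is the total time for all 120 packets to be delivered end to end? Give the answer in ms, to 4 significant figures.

Per-hop transmission t_tx = L/R = 800/240000000 = 0.00333333 ms.
Per-hop propagation t_prop = 280/200000000 = 0.0014 ms.
Pipeline fill: first packet needs 2·t_tx to clear all hops; remaining 119 packets each add one t_tx.
Total = (2+120-1)·t_tx + 2·t_prop = 121·0.00333333 + 2·0.0014 = 0.4061 ms.

0.4061 ms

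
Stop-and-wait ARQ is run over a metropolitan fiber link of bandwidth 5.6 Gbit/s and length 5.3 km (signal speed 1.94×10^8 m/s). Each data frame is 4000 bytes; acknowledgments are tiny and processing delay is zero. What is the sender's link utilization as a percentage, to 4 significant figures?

t_tx = L/R = 32000/5600000000 = 5.71429e-06 s.
t_prop = 5300/194000000 = 2.73196e-05 s; RTT = 5.46392e-05 s.
Cycle = t_tx + RTT = 6.03535e-05 s.
Utilization = t_tx / cycle = 5.71429e-06/6.03535e-05 = 9.468 %.

9.468 %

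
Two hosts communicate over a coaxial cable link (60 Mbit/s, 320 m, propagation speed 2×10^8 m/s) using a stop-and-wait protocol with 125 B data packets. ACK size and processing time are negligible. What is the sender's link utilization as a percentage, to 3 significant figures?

83.9 %

t_tx = L/R = 1000/60000000 = 1.66667e-05 s.
t_prop = 320/200000000 = 1.6e-06 s; RTT = 3.2e-06 s.
Cycle = t_tx + RTT = 1.98667e-05 s.
Utilization = t_tx / cycle = 1.66667e-05/1.98667e-05 = 83.9 %.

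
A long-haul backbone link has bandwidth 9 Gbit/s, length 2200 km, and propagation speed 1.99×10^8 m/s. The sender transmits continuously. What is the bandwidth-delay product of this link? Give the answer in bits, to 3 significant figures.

99500000 bits

Propagation delay = 2200000 / 199000000 = 0.0110553 s.
BDP = R × t_prop = 9000000000 × 0.0110553 = 99497500 bits.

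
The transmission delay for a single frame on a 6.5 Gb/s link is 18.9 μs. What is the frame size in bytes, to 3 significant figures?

L = R × t_tx = 6500000000 b/s × 1.89e-05 s = 122850 bits.
In bytes: 122850 / 8 = 15400 bytes.

15400 bytes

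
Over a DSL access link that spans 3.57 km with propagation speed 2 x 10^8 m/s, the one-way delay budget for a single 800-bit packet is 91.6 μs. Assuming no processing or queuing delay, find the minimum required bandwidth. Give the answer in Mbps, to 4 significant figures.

10.85 Mbps

Propagation delay = 3570 / 200000000 = 17.85 μs.
Transmission budget = 91.6 − 17.85 = 73.75 μs.
R ≥ L / t_tx = 800 bits / 7.375e-05 s = 10.85 Mbps.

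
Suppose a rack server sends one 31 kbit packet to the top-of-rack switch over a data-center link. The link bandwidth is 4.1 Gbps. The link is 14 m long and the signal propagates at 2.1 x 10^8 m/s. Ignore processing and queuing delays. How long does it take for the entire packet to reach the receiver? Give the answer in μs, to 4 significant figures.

L = 31000 bits.
Transmission delay = L/R = 31000 / 4.1e+09 = 7.56098 μs.
Propagation delay = d/s = 14 m / 210000000 m/s = 0.0666667 μs.
Total = 7.628 μs.

7.628 μs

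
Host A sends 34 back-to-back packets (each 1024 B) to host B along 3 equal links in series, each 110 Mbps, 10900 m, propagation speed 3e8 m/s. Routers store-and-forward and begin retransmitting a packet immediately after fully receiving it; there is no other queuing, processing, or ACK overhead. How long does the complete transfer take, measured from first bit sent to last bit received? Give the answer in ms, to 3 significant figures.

2.79 ms

Per-hop transmission t_tx = L/R = 8192/110000000 = 0.0744727 ms.
Per-hop propagation t_prop = 10900/300000000 = 0.0363333 ms.
Pipeline fill: first packet needs 3·t_tx to clear all hops; remaining 33 packets each add one t_tx.
Total = (3+34-1)·t_tx + 3·t_prop = 36·0.0744727 + 3·0.0363333 = 2.79 ms.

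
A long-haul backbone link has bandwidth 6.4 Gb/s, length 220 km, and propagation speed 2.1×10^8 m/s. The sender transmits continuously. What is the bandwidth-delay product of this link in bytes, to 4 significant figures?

838100 bytes

Propagation delay = 220000 / 210000000 = 0.00104762 s.
BDP = R × t_prop = 6400000000 × 0.00104762 = 6704760 bits.
In bytes: 6704760/8 = 838100 bytes.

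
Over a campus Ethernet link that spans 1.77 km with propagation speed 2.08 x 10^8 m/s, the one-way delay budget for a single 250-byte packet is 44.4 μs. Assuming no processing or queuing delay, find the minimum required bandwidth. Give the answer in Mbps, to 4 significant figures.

55.73 Mbps

L = 2000 bits.
Propagation delay = 1770 / 208000000 = 8.50962 μs.
Transmission budget = 44.4 − 8.50962 = 35.8904 μs.
R ≥ L / t_tx = 2000 bits / 3.58904e-05 s = 55.73 Mbps.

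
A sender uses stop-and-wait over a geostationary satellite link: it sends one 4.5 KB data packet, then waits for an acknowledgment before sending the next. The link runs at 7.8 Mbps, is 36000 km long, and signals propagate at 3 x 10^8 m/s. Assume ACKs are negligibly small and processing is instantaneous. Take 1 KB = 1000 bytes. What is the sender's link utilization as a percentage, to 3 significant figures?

1.89 %

t_tx = L/R = 36000/7800000 = 0.00461538 s.
t_prop = 36000000/300000000 = 0.12 s; RTT = 0.24 s.
Cycle = t_tx + RTT = 0.244615 s.
Utilization = t_tx / cycle = 0.00461538/0.244615 = 1.89 %.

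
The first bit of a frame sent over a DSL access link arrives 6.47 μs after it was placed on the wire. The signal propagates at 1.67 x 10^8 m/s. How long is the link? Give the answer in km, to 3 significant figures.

1.08 km

d = s × t_prop = 167000000 × 6.47e-06 = 1.08 km.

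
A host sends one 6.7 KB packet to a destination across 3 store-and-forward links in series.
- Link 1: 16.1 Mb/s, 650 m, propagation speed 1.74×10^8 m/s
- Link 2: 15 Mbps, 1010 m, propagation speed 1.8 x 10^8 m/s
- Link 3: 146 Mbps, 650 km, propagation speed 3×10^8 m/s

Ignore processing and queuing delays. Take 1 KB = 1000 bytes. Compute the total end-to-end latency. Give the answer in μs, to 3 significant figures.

L = 53600 bits.
Transmission delays (L/R per hop): 3329.19, 3573.33, 367.123 μs; sum = 7269.65 μs.
Propagation delays (d/s per hop): 3.73563, 5.61111, 2166.67 μs; sum = 2176.01 μs.
End-to-end = 9450 μs.

9450 μs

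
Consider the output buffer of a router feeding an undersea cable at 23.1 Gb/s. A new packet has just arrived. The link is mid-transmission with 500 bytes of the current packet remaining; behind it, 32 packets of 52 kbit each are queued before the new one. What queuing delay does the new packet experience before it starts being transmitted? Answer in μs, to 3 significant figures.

72.2 μs

Each queued packet: L/R = 52000/23100000000 = 2.25108 μs.
32 queued → 72.0346 μs.
Plus remaining 4000 bits of current packet: 0.17316 μs.
Queuing delay = 72.2 μs.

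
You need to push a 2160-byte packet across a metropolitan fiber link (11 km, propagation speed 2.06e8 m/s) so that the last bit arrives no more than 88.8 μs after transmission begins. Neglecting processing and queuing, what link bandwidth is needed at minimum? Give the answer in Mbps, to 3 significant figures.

L = 17280 bits.
Propagation delay = 11000 / 206000000 = 53.3981 μs.
Transmission budget = 88.8 − 53.3981 = 35.4019 μs.
R ≥ L / t_tx = 17280 bits / 3.54019e-05 s = 488 Mbps.

488 Mbps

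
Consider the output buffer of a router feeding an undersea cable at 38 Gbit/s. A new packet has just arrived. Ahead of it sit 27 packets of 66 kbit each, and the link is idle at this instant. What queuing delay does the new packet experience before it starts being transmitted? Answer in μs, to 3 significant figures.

Each queued packet: L/R = 66000/38000000000 = 1.73684 μs.
27 queued → 46.8947 μs.
Queuing delay = 46.9 μs.

46.9 μs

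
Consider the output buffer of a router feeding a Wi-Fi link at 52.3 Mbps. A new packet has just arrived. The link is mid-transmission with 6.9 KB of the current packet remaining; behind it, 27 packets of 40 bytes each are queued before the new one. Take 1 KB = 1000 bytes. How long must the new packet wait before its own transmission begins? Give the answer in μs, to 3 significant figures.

Each queued packet: L/R = 320/52300000 = 6.11855 μs.
27 queued → 165.201 μs.
Plus remaining 55200 bits of current packet: 1055.45 μs.
Queuing delay = 1220 μs.

1220 μs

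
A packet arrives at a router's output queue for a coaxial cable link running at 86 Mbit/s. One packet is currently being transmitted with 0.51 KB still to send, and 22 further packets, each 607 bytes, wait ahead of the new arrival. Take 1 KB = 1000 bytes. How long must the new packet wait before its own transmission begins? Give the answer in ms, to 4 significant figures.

Each queued packet: L/R = 4856/86000000 = 0.0564651 ms.
22 queued → 1.24223 ms.
Plus remaining 4080 bits of current packet: 0.0474419 ms.
Queuing delay = 1.290 ms.

1.290 ms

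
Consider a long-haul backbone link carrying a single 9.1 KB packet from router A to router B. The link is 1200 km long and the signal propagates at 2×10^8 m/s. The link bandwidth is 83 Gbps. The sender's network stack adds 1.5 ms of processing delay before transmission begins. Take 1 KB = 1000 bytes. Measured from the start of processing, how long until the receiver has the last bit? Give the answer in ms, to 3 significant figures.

L = 72800 bits.
Transmission delay = L/R = 72800 / 83000000000 = 0.000877108 ms.
Propagation delay = d/s = 1200000 m / 200000000 m/s = 6 ms.
Plus processing delay 1.5 ms = 1.5 ms.
Total = 7.50 ms.

7.50 ms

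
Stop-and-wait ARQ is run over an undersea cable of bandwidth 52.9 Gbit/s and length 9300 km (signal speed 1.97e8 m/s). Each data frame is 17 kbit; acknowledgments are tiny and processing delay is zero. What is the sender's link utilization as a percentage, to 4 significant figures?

t_tx = L/R = 17000/52900000000 = 3.21361e-07 s.
t_prop = 9300000/197000000 = 0.0472081 s; RTT = 0.0944162 s.
Cycle = t_tx + RTT = 0.0944166 s.
Utilization = t_tx / cycle = 3.21361e-07/0.0944166 = 0.0003404 %.

0.0003404 %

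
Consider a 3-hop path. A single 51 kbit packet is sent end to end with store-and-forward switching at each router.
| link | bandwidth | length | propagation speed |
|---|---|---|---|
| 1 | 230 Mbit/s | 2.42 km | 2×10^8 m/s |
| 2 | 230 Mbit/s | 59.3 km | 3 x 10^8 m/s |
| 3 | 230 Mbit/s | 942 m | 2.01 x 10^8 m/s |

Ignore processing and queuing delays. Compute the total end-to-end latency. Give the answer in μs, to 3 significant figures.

880 μs

L = 51000 bits.
Transmission delay per hop = L/R = 51000/230000000 = 221.739 μs; 3 hops → 665.217 μs.
Propagation delays (d/s per hop): 12.1, 197.667, 4.68657 μs; sum = 214.453 μs.
End-to-end = 880 μs.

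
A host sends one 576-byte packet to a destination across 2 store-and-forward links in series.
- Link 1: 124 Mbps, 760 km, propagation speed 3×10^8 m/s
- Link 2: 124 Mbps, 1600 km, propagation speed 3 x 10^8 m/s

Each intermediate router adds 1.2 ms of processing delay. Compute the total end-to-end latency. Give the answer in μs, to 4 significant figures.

9141 μs

L = 576 × 8 = 4608 bits.
Transmission delay per hop = L/R = 4608/124000000 = 37.1613 μs; 2 hops → 74.3226 μs.
Propagation delays (d/s per hop): 2533.33, 5333.33 μs; sum = 7866.67 μs.
Processing at 1 router(s): 1 × 1.2 ms = 1200 μs.
End-to-end = 9141 μs.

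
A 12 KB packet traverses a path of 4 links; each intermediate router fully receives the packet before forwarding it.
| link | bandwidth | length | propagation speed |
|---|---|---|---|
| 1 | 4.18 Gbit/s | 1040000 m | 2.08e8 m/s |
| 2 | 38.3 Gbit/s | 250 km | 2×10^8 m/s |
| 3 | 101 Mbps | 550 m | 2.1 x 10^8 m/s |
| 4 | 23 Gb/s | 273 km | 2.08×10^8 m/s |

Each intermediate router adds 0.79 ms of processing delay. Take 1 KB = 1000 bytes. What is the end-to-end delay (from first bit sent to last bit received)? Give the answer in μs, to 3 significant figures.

L = 96000 bits.
Transmission delays (L/R per hop): 22.9665, 2.50653, 950.495, 4.17391 μs; sum = 980.142 μs.
Propagation delays (d/s per hop): 5000, 1250, 2.61905, 1312.5 μs; sum = 7565.12 μs.
Processing at 3 router(s): 3 × 0.79 ms = 2370 μs.
End-to-end = 10900 μs.

10900 μs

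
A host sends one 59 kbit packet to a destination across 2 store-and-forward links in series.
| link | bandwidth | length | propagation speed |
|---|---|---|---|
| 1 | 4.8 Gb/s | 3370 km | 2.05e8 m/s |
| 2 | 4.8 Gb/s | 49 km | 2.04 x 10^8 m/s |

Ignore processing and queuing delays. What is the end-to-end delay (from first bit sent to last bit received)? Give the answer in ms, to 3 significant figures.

16.7 ms

L = 59000 bits.
Transmission delay per hop = L/R = 59000/4800000000 = 0.0122917 ms; 2 hops → 0.0245833 ms.
Propagation delays (d/s per hop): 16.439, 0.240196 ms; sum = 16.6792 ms.
End-to-end = 16.7 ms.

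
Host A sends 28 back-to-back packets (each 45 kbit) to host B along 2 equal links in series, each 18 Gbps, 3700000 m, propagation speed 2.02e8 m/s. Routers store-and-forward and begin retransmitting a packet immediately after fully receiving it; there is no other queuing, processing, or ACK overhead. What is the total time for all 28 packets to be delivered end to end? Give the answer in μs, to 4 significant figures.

36710 μs

Per-hop transmission t_tx = L/R = 45000/18000000000 = 2.5 μs.
Per-hop propagation t_prop = 3700000/202000000 = 18316.8 μs.
Pipeline fill: first packet needs 2·t_tx to clear all hops; remaining 27 packets each add one t_tx.
Total = (2+28-1)·t_tx + 2·t_prop = 29·2.5 + 2·18316.8 = 36710 μs.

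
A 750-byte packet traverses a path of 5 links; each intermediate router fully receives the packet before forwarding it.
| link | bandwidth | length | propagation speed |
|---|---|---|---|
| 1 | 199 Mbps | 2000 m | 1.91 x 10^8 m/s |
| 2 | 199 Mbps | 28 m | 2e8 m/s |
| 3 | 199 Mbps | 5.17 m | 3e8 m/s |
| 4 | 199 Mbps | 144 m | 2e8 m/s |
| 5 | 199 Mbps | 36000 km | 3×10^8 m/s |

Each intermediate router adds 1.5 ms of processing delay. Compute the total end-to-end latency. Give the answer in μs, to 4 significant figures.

L = 750 × 8 = 6000 bits.
Transmission delay per hop = L/R = 6000/199000000 = 30.1508 μs; 5 hops → 150.754 μs.
Propagation delays (d/s per hop): 10.4712, 0.14, 0.0172333, 0.72, 120000 μs; sum = 120011 μs.
Processing at 4 router(s): 4 × 1.5 ms = 6000 μs.
End-to-end = 126200 μs.

126200 μs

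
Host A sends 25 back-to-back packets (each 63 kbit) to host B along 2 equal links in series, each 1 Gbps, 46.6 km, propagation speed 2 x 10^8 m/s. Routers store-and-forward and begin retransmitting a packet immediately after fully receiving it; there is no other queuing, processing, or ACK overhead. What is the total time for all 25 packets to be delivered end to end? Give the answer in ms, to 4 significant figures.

2.104 ms

Per-hop transmission t_tx = L/R = 63000/1000000000 = 0.063 ms.
Per-hop propagation t_prop = 46600/200000000 = 0.233 ms.
Pipeline fill: first packet needs 2·t_tx to clear all hops; remaining 24 packets each add one t_tx.
Total = (2+25-1)·t_tx + 2·t_prop = 26·0.063 + 2·0.233 = 2.104 ms.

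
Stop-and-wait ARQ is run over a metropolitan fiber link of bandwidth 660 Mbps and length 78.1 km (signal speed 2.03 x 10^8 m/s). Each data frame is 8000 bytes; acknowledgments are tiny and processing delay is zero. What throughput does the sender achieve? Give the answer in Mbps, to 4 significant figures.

73.87 Mbps

t_tx = L/R = 64000/660000000 = 9.69697e-05 s.
t_prop = 78100/2.03e+08 = 0.000384729 s; RTT = 0.000769458 s.
Cycle = t_tx + RTT = 0.000866428 s.
Throughput = L / cycle = 64000 / 0.000866428 = 73.87 Mbps.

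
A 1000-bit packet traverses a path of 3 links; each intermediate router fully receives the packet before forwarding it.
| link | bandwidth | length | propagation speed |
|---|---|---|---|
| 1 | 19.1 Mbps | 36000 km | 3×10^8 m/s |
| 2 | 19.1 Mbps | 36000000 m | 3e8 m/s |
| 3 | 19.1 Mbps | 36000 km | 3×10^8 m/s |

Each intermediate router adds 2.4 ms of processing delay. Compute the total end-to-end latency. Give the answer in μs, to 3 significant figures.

Transmission delay per hop = L/R = 1000/19100000 = 52.356 μs; 3 hops → 157.068 μs.
Propagation delays (d/s per hop): 120000, 120000, 120000 μs; sum = 360000 μs.
Processing at 2 router(s): 2 × 2.4 ms = 4800 μs.
End-to-end = 365000 μs.

365000 μs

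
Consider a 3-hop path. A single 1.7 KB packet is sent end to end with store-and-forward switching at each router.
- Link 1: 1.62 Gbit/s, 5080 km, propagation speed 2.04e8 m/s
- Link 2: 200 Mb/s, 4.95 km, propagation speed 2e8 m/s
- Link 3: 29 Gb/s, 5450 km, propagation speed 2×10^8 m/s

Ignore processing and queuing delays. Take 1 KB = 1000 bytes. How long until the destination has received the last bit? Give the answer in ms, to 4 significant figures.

L = 13600 bits.
Transmission delays (L/R per hop): 0.00839506, 0.068, 0.000468966 ms; sum = 0.076864 ms.
Propagation delays (d/s per hop): 24.902, 0.02475, 27.25 ms; sum = 52.1767 ms.
End-to-end = 52.25 ms.

52.25 ms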